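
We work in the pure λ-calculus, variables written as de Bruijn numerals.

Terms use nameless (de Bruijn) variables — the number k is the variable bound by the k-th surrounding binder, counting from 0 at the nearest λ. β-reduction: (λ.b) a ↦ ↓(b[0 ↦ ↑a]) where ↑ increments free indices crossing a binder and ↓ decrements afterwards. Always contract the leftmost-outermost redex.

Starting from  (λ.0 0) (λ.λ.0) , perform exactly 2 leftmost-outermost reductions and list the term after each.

  start: (λ.0 0) (λ.λ.0)
  [1] (λ.λ.0) (λ.λ.0)
  [2] λ.0

Answer: after 2 steps: λ.0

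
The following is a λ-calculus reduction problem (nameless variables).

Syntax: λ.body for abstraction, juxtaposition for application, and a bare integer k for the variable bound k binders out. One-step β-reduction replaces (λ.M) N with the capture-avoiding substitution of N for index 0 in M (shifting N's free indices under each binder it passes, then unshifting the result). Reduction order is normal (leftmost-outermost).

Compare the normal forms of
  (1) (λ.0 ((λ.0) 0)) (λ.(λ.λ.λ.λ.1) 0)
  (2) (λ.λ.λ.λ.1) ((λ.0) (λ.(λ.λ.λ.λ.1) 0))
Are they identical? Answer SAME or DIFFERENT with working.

Answer: SAME — A ⇓ λ.λ.λ.1, B ⇓ λ.λ.λ.1

Reduction:
Term A:
  start: (λ.0 ((λ.0) 0)) (λ.(λ.λ.λ.λ.1) 0)
  step 1: (λ.(λ.λ.λ.λ.1) 0) ((λ.0) (λ.(λ.λ.λ.λ.1) 0))
  step 2: (λ.λ.λ.λ.1) ((λ.0) (λ.(λ.λ.λ.λ.1) 0))
  step 3: λ.λ.λ.1

Term B:
  start: (λ.λ.λ.λ.1) ((λ.0) (λ.(λ.λ.λ.λ.1) 0))
  step 1: λ.λ.λ.1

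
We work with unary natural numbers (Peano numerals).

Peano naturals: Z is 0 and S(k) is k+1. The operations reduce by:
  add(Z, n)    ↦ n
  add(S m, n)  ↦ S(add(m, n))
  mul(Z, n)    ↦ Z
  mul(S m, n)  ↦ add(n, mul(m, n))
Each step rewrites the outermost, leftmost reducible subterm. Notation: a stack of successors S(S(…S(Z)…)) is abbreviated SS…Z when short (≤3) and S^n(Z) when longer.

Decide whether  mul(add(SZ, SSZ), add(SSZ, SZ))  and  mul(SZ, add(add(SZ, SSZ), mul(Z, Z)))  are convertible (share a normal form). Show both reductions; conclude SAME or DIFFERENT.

Term A:
  start: mul(add(SZ, SSZ), add(SSZ, SZ))
  [1] mul(S(add(Z, SSZ)), add(SSZ, SZ))
  [2] add(add(SSZ, SZ), mul(add(Z, SSZ), add(SSZ, SZ)))
  [3] add(S(add(SZ, SZ)), mul(add(Z, SSZ), add(SSZ, SZ)))
  [4] S(add(add(SZ, SZ), mul(add(Z, SSZ), add(SSZ, SZ))))
  [5] S(add(S(add(Z, SZ)), mul(add(Z, SSZ), add(SSZ, SZ))))
  [6] S(S(add(add(Z, SZ), mul(add(Z, SSZ), add(SSZ, SZ)))))
  [7] S(S(add(SZ, mul(add(Z, SSZ), add(SSZ, SZ)))))
  [8] S(S(S(add(Z, mul(add(Z, SSZ), add(SSZ, SZ))))))
  [9] S(S(S(mul(add(Z, SSZ), add(SSZ, SZ)))))
  [10] S(S(S(mul(SSZ, add(SSZ, SZ)))))
  [11] S(S(S(add(add(SSZ, SZ), mul(SZ, add(SSZ, SZ))))))
  [12] S(S(S(add(S(add(SZ, SZ)), mul(SZ, add(SSZ, SZ))))))
  [13] S(S(S(S(add(add(SZ, SZ), mul(SZ, add(SSZ, SZ)))))))
  [14] S(S(S(S(add(S(add(Z, SZ)), mul(SZ, add(SSZ, SZ)))))))
  [15] S(S(S(S(S(add(add(Z, SZ), mul(SZ, add(SSZ, SZ))))))))
  [16] S(S(S(S(S(add(SZ, mul(SZ, add(SSZ, SZ))))))))
  [17] S(S(S(S(S(S(add(Z, mul(SZ, add(SSZ, SZ)))))))))
  [18] S(S(S(S(S(S(mul(SZ, add(SSZ, SZ))))))))
  [19] S(S(S(S(S(S(add(add(SSZ, SZ), mul(Z, add(SSZ, SZ)))))))))
  [20] S(S(S(S(S(S(add(S(add(SZ, SZ)), mul(Z, add(SSZ, SZ)))))))))
  [21] S(S(S(S(S(S(S(add(add(SZ, SZ), mul(Z, add(SSZ, SZ))))))))))
  [22] S(S(S(S(S(S(S(add(S(add(Z, SZ)), mul(Z, add(SSZ, SZ))))))))))
  [23] S(S(S(S(S(S(S(S(add(add(Z, SZ), mul(Z, add(SSZ, SZ)))))))))))
  [24] S(S(S(S(S(S(S(S(add(SZ, mul(Z, add(SSZ, SZ)))))))))))
  [25] S(S(S(S(S(S(S(S(S(add(Z, mul(Z, add(SSZ, SZ))))))))))))
  [26] S(S(S(S(S(S(S(S(S(mul(Z, add(SSZ, SZ)))))))))))
  [27] S^9(Z)

Term B:
  start: mul(SZ, add(add(SZ, SSZ), mul(Z, Z)))
  [1] add(add(add(SZ, SSZ), mul(Z, Z)), mul(Z, add(add(SZ, SSZ), mul(Z, Z))))
  [2] add(add(S(add(Z, SSZ)), mul(Z, Z)), mul(Z, add(add(SZ, SSZ), mul(Z, Z))))
  [3] add(S(add(add(Z, SSZ), mul(Z, Z))), mul(Z, add(add(SZ, SSZ), mul(Z, Z))))
  [4] S(add(add(add(Z, SSZ), mul(Z, Z)), mul(Z, add(add(SZ, SSZ), mul(Z, Z)))))
  [5] S(add(add(SSZ, mul(Z, Z)), mul(Z, add(add(SZ, SSZ), mul(Z, Z)))))
  [6] S(add(S(add(SZ, mul(Z, Z))), mul(Z, add(add(SZ, SSZ), mul(Z, Z)))))
  [7] S(S(add(add(SZ, mul(Z, Z)), mul(Z, add(add(SZ, SSZ), mul(Z, Z))))))
  [8] S(S(add(S(add(Z, mul(Z, Z))), mul(Z, add(add(SZ, SSZ), mul(Z, Z))))))
  [9] S(S(S(add(add(Z, mul(Z, Z)), mul(Z, add(add(SZ, SSZ), mul(Z, Z)))))))
  [10] S(S(S(add(mul(Z, Z), mul(Z, add(add(SZ, SSZ), mul(Z, Z)))))))
  [11] S(S(S(add(Z, mul(Z, add(add(SZ, SSZ), mul(Z, Z)))))))
  [12] S(S(S(mul(Z, add(add(SZ, SSZ), mul(Z, Z))))))
  [13] SSSZ

Answer: DIFFERENT — A ⇓ S^9(Z), B ⇓ SSSZ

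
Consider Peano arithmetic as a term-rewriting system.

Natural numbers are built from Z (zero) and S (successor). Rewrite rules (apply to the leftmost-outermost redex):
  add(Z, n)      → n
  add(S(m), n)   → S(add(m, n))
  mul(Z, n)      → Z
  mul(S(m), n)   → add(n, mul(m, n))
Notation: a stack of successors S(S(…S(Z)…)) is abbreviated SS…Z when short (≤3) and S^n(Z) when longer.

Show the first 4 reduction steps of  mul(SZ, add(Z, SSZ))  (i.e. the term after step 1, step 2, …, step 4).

  start: mul(SZ, add(Z, SSZ))
  step 1: add(add(Z, SSZ), mul(Z, add(Z, SSZ)))
  step 2: add(SSZ, mul(Z, add(Z, SSZ)))
  step 3: S(add(SZ, mul(Z, add(Z, SSZ))))
  step 4: S(S(add(Z, mul(Z, add(Z, SSZ)))))

Answer: after 4 steps: S(S(add(Z, mul(Z, add(Z, SSZ)))))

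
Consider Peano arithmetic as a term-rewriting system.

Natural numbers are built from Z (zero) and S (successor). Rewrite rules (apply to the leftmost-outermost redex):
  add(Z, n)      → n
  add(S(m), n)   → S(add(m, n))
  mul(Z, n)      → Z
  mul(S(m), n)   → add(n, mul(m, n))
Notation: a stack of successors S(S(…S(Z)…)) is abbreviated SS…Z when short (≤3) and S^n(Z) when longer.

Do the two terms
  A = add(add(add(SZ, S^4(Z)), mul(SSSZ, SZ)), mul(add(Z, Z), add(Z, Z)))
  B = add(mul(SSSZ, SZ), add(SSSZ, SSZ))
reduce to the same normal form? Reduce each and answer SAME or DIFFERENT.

Term A:
  start: add(add(add(SZ, S^4(Z)), mul(SSSZ, SZ)), mul(add(Z, Z), add(Z, Z)))
  [1] add(add(S(add(Z, S^4(Z))), mul(SSSZ, SZ)), mul(add(Z, Z), add(Z, Z)))
  [2] add(S(add(add(Z, S^4(Z)), mul(SSSZ, SZ))), mul(add(Z, Z), add(Z, Z)))
  [3] S(add(add(add(Z, S^4(Z)), mul(SSSZ, SZ)), mul(add(Z, Z), add(Z, Z))))
  [4] S(add(add(S^4(Z), mul(SSSZ, SZ)), mul(add(Z, Z), add(Z, Z))))
  [5] S(add(S(add(SSSZ, mul(SSSZ, SZ))), mul(add(Z, Z), add(Z, Z))))
  [6] S(S(add(add(SSSZ, mul(SSSZ, SZ)), mul(add(Z, Z), add(Z, Z)))))
  [7] S(S(add(S(add(SSZ, mul(SSSZ, SZ))), mul(add(Z, Z), add(Z, Z)))))
  [8] S(S(S(add(add(SSZ, mul(SSSZ, SZ)), mul(add(Z, Z), add(Z, Z))))))
  [9] S(S(S(add(S(add(SZ, mul(SSSZ, SZ))), mul(add(Z, Z), add(Z, Z))))))
  [10] S(S(S(S(add(add(SZ, mul(SSSZ, SZ)), mul(add(Z, Z), add(Z, Z)))))))
  [11] S(S(S(S(add(S(add(Z, mul(SSSZ, SZ))), mul(add(Z, Z), add(Z, Z)))))))
  [12] S(S(S(S(S(add(add(Z, mul(SSSZ, SZ)), mul(add(Z, Z), add(Z, Z))))))))
  [13] S(S(S(S(S(add(mul(SSSZ, SZ), mul(add(Z, Z), add(Z, Z))))))))
  [14] S(S(S(S(S(add(add(SZ, mul(SSZ, SZ)), mul(add(Z, Z), add(Z, Z))))))))
  [15] S(S(S(S(S(add(S(add(Z, mul(SSZ, SZ))), mul(add(Z, Z), add(Z, Z))))))))
  [16] S(S(S(S(S(S(add(add(Z, mul(SSZ, SZ)), mul(add(Z, Z), add(Z, Z)))))))))
  [17] S(S(S(S(S(S(add(mul(SSZ, SZ), mul(add(Z, Z), add(Z, Z)))))))))
  [18] S(S(S(S(S(S(add(add(SZ, mul(SZ, SZ)), mul(add(Z, Z), add(Z, Z)))))))))
  [19] S(S(S(S(S(S(add(S(add(Z, mul(SZ, SZ))), mul(add(Z, Z), add(Z, Z)))))))))
  [20] S(S(S(S(S(S(S(add(add(Z, mul(SZ, SZ)), mul(add(Z, Z), add(Z, Z))))))))))
  [21] S(S(S(S(S(S(S(add(mul(SZ, SZ), mul(add(Z, Z), add(Z, Z))))))))))
  [22] S(S(S(S(S(S(S(add(add(SZ, mul(Z, SZ)), mul(add(Z, Z), add(Z, Z))))))))))
  [23] S(S(S(S(S(S(S(add(S(add(Z, mul(Z, SZ))), mul(add(Z, Z), add(Z, Z))))))))))
  [24] S(S(S(S(S(S(S(S(add(add(Z, mul(Z, SZ)), mul(add(Z, Z), add(Z, Z)))))))))))
  [25] S(S(S(S(S(S(S(S(add(mul(Z, SZ), mul(add(Z, Z), add(Z, Z)))))))))))
  [26] S(S(S(S(S(S(S(S(add(Z, mul(add(Z, Z), add(Z, Z)))))))))))
  [27] S(S(S(S(S(S(S(S(mul(add(Z, Z), add(Z, Z))))))))))
  [28] S(S(S(S(S(S(S(S(mul(Z, add(Z, Z))))))))))
  [29] S^8(Z)

Term B:
  start: add(mul(SSSZ, SZ), add(SSSZ, SSZ))
  [1] add(add(SZ, mul(SSZ, SZ)), add(SSSZ, SSZ))
  [2] add(S(add(Z, mul(SSZ, SZ))), add(SSSZ, SSZ))
  [3] S(add(add(Z, mul(SSZ, SZ)), add(SSSZ, SSZ)))
  [4] S(add(mul(SSZ, SZ), add(SSSZ, SSZ)))
  [5] S(add(add(SZ, mul(SZ, SZ)), add(SSSZ, SSZ)))
  [6] S(add(S(add(Z, mul(SZ, SZ))), add(SSSZ, SSZ)))
  [7] S(S(add(add(Z, mul(SZ, SZ)), add(SSSZ, SSZ))))
  [8] S(S(add(mul(SZ, SZ), add(SSSZ, SSZ))))
  [9] S(S(add(add(SZ, mul(Z, SZ)), add(SSSZ, SSZ))))
  [10] S(S(add(S(add(Z, mul(Z, SZ))), add(SSSZ, SSZ))))
  [11] S(S(S(add(add(Z, mul(Z, SZ)), add(SSSZ, SSZ)))))
  [12] S(S(S(add(mul(Z, SZ), add(SSSZ, SSZ)))))
  [13] S(S(S(add(Z, add(SSSZ, SSZ)))))
  [14] S(S(S(add(SSSZ, SSZ))))
  [15] S(S(S(S(add(SSZ, SSZ)))))
  [16] S(S(S(S(S(add(SZ, SSZ))))))
  [17] S(S(S(S(S(S(add(Z, SSZ)))))))
  [18] S^8(Z)

Answer: SAME — A ⇓ S^8(Z), B ⇓ S^8(Z)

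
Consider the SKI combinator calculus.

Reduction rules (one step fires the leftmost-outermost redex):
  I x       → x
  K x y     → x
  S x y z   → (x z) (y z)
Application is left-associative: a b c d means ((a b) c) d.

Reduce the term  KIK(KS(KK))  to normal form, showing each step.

Answer: normal form = S  (in 3 steps)

Working:
  start: KIK(KS(KK))
  [1] I(KS(KK))
  [2] KS(KK)
  [3] S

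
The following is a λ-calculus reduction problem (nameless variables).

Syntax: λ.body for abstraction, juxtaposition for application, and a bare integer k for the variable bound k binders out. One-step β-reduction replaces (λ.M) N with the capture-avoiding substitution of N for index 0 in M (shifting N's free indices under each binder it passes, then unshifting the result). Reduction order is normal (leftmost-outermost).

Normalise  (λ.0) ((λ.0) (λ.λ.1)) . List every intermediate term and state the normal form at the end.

  start: (λ.0) ((λ.0) (λ.λ.1))
  step 1: (λ.0) (λ.λ.1)
  step 2: λ.λ.1

Answer: normal form = λ.λ.1  (in 2 steps)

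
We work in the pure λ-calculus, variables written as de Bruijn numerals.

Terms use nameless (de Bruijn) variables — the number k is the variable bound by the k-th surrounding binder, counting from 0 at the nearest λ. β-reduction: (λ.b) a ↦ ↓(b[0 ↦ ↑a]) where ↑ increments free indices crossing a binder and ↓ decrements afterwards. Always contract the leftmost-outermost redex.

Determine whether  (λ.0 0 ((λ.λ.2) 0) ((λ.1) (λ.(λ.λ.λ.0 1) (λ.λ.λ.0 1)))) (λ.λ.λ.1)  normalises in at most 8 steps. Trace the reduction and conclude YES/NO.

  start: (λ.0 0 ((λ.λ.2) 0) ((λ.1) (λ.(λ.λ.λ.0 1) (λ.λ.λ.0 1)))) (λ.λ.λ.1)
  →1  (λ.λ.λ.1) (λ.λ.λ.1) ((λ.λ.λ.λ.λ.1) (λ.λ.λ.1)) ((λ.λ.λ.λ.1) (λ.(λ.λ.λ.0 1) (λ.λ.λ.0 1)))
  →2  (λ.λ.1) ((λ.λ.λ.λ.λ.1) (λ.λ.λ.1)) ((λ.λ.λ.λ.1) (λ.(λ.λ.λ.0 1) (λ.λ.λ.0 1)))
  →3  (λ.(λ.λ.λ.λ.λ.1) (λ.λ.λ.1)) ((λ.λ.λ.λ.1) (λ.(λ.λ.λ.0 1) (λ.λ.λ.0 1)))
  →4  (λ.λ.λ.λ.λ.1) (λ.λ.λ.1)
  →5  λ.λ.λ.λ.1

Answer: YES — reaches normal form λ.λ.λ.λ.1 in 5 ≤ 8 steps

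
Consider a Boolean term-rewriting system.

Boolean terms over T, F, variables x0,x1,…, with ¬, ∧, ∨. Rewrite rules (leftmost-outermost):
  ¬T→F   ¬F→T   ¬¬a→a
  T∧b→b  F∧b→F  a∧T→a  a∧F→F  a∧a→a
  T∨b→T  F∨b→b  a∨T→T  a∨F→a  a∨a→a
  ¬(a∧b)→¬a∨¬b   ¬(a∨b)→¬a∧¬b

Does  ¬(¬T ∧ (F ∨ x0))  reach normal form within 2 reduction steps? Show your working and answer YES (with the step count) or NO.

  start: ¬(¬T ∧ (F ∨ x0))
  →1  ¬¬T ∨ ¬(F ∨ x0)
  →2  T ∨ ¬(F ∨ x0)

Answer: NO — after 2 steps the term is T ∨ ¬(F ∨ x0), not yet normal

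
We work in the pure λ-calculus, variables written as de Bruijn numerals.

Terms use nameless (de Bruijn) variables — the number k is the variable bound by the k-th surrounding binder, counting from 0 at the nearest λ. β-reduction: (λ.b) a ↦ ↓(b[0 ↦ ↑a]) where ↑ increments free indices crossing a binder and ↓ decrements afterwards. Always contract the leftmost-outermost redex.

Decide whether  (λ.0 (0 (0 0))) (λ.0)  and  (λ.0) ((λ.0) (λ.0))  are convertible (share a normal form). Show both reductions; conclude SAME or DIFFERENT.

Answer: SAME — A ⇓ λ.0, B ⇓ λ.0

Reduction:
Term A:
  start: (λ.0 (0 (0 0))) (λ.0)
  step 1: (λ.0) ((λ.0) ((λ.0) (λ.0)))
  step 2: (λ.0) ((λ.0) (λ.0))
  step 3: (λ.0) (λ.0)
  step 4: λ.0

Term B:
  start: (λ.0) ((λ.0) (λ.0))
  step 1: (λ.0) (λ.0)
  step 2: λ.0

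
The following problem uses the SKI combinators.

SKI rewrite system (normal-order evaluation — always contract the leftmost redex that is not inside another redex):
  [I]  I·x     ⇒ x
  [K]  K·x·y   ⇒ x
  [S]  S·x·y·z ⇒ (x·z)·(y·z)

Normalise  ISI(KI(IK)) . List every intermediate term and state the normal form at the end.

Answer: normal form = SII  (in 2 steps)

Reduction:
  start: ISI(KI(IK))
  step 1: SI(KI(IK))
  step 2: SII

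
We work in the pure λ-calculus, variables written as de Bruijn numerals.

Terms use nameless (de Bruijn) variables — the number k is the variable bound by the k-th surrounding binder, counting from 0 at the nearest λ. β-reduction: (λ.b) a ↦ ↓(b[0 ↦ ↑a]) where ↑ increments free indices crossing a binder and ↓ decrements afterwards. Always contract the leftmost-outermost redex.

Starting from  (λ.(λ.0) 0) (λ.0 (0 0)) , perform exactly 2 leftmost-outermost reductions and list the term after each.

  start: (λ.(λ.0) 0) (λ.0 (0 0))
  step 1: (λ.0) (λ.0 (0 0))
  step 2: λ.0 (0 0)

Answer: after 2 steps: λ.0 (0 0)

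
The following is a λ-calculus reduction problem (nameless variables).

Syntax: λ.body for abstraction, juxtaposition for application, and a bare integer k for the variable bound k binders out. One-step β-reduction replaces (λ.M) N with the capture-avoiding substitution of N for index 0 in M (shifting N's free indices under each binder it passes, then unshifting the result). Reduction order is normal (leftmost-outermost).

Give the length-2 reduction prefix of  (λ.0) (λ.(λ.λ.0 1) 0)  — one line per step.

  start: (λ.0) (λ.(λ.λ.0 1) 0)
  step 1: λ.(λ.λ.0 1) 0
  step 2: λ.λ.0 1

Answer: after 2 steps: λ.λ.0 1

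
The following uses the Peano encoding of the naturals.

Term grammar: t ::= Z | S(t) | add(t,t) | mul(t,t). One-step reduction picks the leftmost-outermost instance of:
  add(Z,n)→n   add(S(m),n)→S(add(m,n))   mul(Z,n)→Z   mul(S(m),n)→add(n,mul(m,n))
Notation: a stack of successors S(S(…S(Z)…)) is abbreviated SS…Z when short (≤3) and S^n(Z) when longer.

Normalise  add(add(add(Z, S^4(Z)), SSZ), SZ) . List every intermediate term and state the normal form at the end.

Answer: normal form = S^7(Z)  (in 13 steps)

Derivation:
  start: add(add(add(Z, S^4(Z)), SSZ), SZ)
  [1] add(add(S^4(Z), SSZ), SZ)
  [2] add(S(add(SSSZ, SSZ)), SZ)
  [3] S(add(add(SSSZ, SSZ), SZ))
  [4] S(add(S(add(SSZ, SSZ)), SZ))
  [5] S(S(add(add(SSZ, SSZ), SZ)))
  [6] S(S(add(S(add(SZ, SSZ)), SZ)))
  [7] S(S(S(add(add(SZ, SSZ), SZ))))
  [8] S(S(S(add(S(add(Z, SSZ)), SZ))))
  [9] S(S(S(S(add(add(Z, SSZ), SZ)))))
  [10] S(S(S(S(add(SSZ, SZ)))))
  [11] S(S(S(S(S(add(SZ, SZ))))))
  [12] S(S(S(S(S(S(add(Z, SZ)))))))
  [13] S^7(Z)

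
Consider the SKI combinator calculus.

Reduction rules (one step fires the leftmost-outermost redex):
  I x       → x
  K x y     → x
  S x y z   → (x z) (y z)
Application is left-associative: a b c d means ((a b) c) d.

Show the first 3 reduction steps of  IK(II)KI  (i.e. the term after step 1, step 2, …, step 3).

Answer: after 3 steps: II

Derivation:
  start: IK(II)KI
  step 1: K(II)KI
  step 2: III
  step 3: II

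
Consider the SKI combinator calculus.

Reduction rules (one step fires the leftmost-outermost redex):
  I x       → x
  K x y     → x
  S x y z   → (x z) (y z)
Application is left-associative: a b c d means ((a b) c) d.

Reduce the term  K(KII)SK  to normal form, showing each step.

Answer: normal form = K  (in 3 steps)

Reduction:
  start: K(KII)SK
  →1  KIIK
  →2  IK
  →3  K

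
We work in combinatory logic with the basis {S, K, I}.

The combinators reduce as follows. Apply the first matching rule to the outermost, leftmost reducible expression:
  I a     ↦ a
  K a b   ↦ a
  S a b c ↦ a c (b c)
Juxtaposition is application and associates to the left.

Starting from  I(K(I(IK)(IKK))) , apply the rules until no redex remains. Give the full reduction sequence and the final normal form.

  start: I(K(I(IK)(IKK)))
  step 1: K(I(IK)(IKK))
  step 2: K(IK(IKK))
  step 3: K(K(IKK))
  step 4: K(K(KK))

Answer: normal form = K(K(KK))  (in 4 steps)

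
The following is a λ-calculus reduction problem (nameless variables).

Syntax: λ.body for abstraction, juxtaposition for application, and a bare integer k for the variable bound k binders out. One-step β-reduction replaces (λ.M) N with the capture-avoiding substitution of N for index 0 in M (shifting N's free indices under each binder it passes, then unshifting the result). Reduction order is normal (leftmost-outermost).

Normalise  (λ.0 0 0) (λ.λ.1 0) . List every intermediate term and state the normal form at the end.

Answer: normal form = λ.λ.1 0  (in 5 steps)

Working:
  start: (λ.0 0 0) (λ.λ.1 0)
  →1  (λ.λ.1 0) (λ.λ.1 0) (λ.λ.1 0)
  →2  (λ.(λ.λ.1 0) 0) (λ.λ.1 0)
  →3  (λ.λ.1 0) (λ.λ.1 0)
  →4  λ.(λ.λ.1 0) 0
  →5  λ.λ.1 0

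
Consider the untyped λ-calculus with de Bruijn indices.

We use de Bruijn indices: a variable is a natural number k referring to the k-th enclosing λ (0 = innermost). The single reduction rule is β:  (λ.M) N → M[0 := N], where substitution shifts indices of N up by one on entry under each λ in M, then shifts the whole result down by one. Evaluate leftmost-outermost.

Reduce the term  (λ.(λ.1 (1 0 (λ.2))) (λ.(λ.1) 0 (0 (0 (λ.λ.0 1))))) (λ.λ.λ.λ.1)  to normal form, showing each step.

Answer: normal form = λ.λ.λ.1  (in 3 steps)

Working:
  start: (λ.(λ.1 (1 0 (λ.2))) (λ.(λ.1) 0 (0 (0 (λ.λ.0 1))))) (λ.λ.λ.λ.1)
  →1  (λ.(λ.λ.λ.λ.1) ((λ.λ.λ.λ.1) 0 (λ.λ.λ.λ.λ.1))) (λ.(λ.1) 0 (0 (0 (λ.λ.0 1))))
  →2  (λ.λ.λ.λ.1) ((λ.λ.λ.λ.1) (λ.(λ.1) 0 (0 (0 (λ.λ.0 1)))) (λ.λ.λ.λ.λ.1))
  →3  λ.λ.λ.1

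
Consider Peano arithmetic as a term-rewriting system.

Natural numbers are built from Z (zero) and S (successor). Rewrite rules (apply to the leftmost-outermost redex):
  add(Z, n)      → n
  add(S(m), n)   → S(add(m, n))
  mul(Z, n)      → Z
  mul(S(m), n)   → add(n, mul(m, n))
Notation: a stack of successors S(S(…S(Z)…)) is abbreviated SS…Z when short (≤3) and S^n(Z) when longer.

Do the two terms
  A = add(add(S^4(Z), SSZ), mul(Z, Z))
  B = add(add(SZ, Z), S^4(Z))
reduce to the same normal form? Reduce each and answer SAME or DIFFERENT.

Term A:
  start: add(add(S^4(Z), SSZ), mul(Z, Z))
  step 1: add(S(add(SSSZ, SSZ)), mul(Z, Z))
  step 2: S(add(add(SSSZ, SSZ), mul(Z, Z)))
  step 3: S(add(S(add(SSZ, SSZ)), mul(Z, Z)))
  step 4: S(S(add(add(SSZ, SSZ), mul(Z, Z))))
  step 5: S(S(add(S(add(SZ, SSZ)), mul(Z, Z))))
  step 6: S(S(S(add(add(SZ, SSZ), mul(Z, Z)))))
  step 7: S(S(S(add(S(add(Z, SSZ)), mul(Z, Z)))))
  step 8: S(S(S(S(add(add(Z, SSZ), mul(Z, Z))))))
  step 9: S(S(S(S(add(SSZ, mul(Z, Z))))))
  step 10: S(S(S(S(S(add(SZ, mul(Z, Z)))))))
  step 11: S(S(S(S(S(S(add(Z, mul(Z, Z))))))))
  step 12: S(S(S(S(S(S(mul(Z, Z)))))))
  step 13: S^6(Z)

Term B:
  start: add(add(SZ, Z), S^4(Z))
  step 1: add(S(add(Z, Z)), S^4(Z))
  step 2: S(add(add(Z, Z), S^4(Z)))
  step 3: S(add(Z, S^4(Z)))
  step 4: S^5(Z)

Answer: DIFFERENT — A ⇓ S^6(Z), B ⇓ S^5(Z)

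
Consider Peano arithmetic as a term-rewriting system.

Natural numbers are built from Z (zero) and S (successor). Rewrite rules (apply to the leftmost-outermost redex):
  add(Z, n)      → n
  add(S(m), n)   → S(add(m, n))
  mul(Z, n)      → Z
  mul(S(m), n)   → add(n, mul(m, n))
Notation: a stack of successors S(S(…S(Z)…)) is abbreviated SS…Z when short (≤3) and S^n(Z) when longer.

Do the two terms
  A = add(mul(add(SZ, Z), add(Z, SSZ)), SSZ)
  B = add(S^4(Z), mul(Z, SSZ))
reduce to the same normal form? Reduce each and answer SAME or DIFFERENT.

Answer: SAME — A ⇓ S^4(Z), B ⇓ S^4(Z)

Derivation:
Term A:
  start: add(mul(add(SZ, Z), add(Z, SSZ)), SSZ)
  [1] add(mul(S(add(Z, Z)), add(Z, SSZ)), SSZ)
  [2] add(add(add(Z, SSZ), mul(add(Z, Z), add(Z, SSZ))), SSZ)
  [3] add(add(SSZ, mul(add(Z, Z), add(Z, SSZ))), SSZ)
  [4] add(S(add(SZ, mul(add(Z, Z), add(Z, SSZ)))), SSZ)
  [5] S(add(add(SZ, mul(add(Z, Z), add(Z, SSZ))), SSZ))
  [6] S(add(S(add(Z, mul(add(Z, Z), add(Z, SSZ)))), SSZ))
  [7] S(S(add(add(Z, mul(add(Z, Z), add(Z, SSZ))), SSZ)))
  [8] S(S(add(mul(add(Z, Z), add(Z, SSZ)), SSZ)))
  [9] S(S(add(mul(Z, add(Z, SSZ)), SSZ)))
  [10] S(S(add(Z, SSZ)))
  [11] S^4(Z)

Term B:
  start: add(S^4(Z), mul(Z, SSZ))
  [1] S(add(SSSZ, mul(Z, SSZ)))
  [2] S(S(add(SSZ, mul(Z, SSZ))))
  [3] S(S(S(add(SZ, mul(Z, SSZ)))))
  [4] S(S(S(S(add(Z, mul(Z, SSZ))))))
  [5] S(S(S(S(mul(Z, SSZ)))))
  [6] S^4(Z)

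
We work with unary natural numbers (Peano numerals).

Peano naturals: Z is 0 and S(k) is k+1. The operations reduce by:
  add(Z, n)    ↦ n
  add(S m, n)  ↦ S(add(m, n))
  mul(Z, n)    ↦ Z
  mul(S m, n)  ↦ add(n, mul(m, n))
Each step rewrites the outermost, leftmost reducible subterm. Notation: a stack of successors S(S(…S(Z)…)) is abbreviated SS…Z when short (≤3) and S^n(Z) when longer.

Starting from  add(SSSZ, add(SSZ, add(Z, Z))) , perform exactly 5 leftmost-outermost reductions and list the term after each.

Answer: after 5 steps: S(S(S(S(add(SZ, add(Z, Z))))))

Working:
  start: add(SSSZ, add(SSZ, add(Z, Z)))
  [1] S(add(SSZ, add(SSZ, add(Z, Z))))
  [2] S(S(add(SZ, add(SSZ, add(Z, Z)))))
  [3] S(S(S(add(Z, add(SSZ, add(Z, Z))))))
  [4] S(S(S(add(SSZ, add(Z, Z)))))
  [5] S(S(S(S(add(SZ, add(Z, Z))))))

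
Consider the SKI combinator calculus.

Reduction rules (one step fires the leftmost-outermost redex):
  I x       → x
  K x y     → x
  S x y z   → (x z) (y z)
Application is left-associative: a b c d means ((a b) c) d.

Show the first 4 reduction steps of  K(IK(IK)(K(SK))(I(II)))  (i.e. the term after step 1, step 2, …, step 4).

Answer: after 4 steps: K(K(II))

Reduction:
  start: K(IK(IK)(K(SK))(I(II)))
  [1] K(K(IK)(K(SK))(I(II)))
  [2] K(IK(I(II)))
  [3] K(K(I(II)))
  [4] K(K(II))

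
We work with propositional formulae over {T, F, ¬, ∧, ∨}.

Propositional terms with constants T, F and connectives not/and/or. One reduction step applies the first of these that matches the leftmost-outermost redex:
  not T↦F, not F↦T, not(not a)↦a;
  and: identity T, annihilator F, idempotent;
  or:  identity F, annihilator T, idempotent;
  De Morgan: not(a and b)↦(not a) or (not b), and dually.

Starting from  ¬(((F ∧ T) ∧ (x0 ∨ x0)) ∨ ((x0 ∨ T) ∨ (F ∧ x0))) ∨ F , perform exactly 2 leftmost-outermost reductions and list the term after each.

  start: ¬(((F ∧ T) ∧ (x0 ∨ x0)) ∨ ((x0 ∨ T) ∨ (F ∧ x0))) ∨ F
  [1] ¬(((F ∧ T) ∧ (x0 ∨ x0)) ∨ ((x0 ∨ T) ∨ (F ∧ x0)))
  [2] ¬((F ∧ T) ∧ (x0 ∨ x0)) ∧ ¬((x0 ∨ T) ∨ (F ∧ x0))

Answer: after 2 steps: ¬((F ∧ T) ∧ (x0 ∨ x0)) ∧ ¬((x0 ∨ T) ∨ (F ∧ x0))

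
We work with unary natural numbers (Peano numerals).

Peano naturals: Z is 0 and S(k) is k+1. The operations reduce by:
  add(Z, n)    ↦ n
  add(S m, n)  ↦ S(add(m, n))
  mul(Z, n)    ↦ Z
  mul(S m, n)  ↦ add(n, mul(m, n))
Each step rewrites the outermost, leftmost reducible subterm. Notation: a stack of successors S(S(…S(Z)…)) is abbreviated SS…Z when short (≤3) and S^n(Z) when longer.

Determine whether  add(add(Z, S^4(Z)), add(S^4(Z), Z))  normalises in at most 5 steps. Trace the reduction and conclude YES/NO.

  start: add(add(Z, S^4(Z)), add(S^4(Z), Z))
  step 1: add(S^4(Z), add(S^4(Z), Z))
  step 2: S(add(SSSZ, add(S^4(Z), Z)))
  step 3: S(S(add(SSZ, add(S^4(Z), Z))))
  step 4: S(S(S(add(SZ, add(S^4(Z), Z)))))
  step 5: S(S(S(S(add(Z, add(S^4(Z), Z))))))

Answer: NO — after 5 steps the term is S(S(S(S(add(Z, add(S^4(Z), Z)))))), not yet normal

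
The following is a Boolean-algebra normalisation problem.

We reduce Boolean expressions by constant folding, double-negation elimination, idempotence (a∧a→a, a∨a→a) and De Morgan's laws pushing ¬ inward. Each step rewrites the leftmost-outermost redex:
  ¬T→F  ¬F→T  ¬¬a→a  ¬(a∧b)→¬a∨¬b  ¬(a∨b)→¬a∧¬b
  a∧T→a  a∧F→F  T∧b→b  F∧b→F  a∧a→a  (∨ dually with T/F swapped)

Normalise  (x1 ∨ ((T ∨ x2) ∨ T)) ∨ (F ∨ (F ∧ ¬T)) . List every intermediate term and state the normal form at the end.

  start: (x1 ∨ ((T ∨ x2) ∨ T)) ∨ (F ∨ (F ∧ ¬T))
  →1  (x1 ∨ T) ∨ (F ∨ (F ∧ ¬T))
  →2  T ∨ (F ∨ (F ∧ ¬T))
  →3  T

Answer: normal form = T  (in 3 steps)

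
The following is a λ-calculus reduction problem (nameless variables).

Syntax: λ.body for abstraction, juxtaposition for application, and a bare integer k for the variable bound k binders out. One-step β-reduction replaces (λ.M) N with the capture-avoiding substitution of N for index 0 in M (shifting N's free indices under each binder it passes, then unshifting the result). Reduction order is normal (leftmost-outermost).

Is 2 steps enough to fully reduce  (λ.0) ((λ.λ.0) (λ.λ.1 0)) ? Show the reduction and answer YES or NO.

Answer: YES — reaches normal form λ.0 in 2 ≤ 2 steps

Derivation:
  start: (λ.0) ((λ.λ.0) (λ.λ.1 0))
  →1  (λ.λ.0) (λ.λ.1 0)
  →2  λ.0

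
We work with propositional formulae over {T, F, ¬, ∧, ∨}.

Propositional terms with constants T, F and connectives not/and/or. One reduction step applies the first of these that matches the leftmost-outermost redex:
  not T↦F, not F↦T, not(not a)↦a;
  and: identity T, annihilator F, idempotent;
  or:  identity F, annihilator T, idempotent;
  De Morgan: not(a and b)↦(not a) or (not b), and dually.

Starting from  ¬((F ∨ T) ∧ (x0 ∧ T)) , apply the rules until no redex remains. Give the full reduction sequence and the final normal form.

Answer: normal form = ¬x0  (in 9 steps)

Derivation:
  start: ¬((F ∨ T) ∧ (x0 ∧ T))
  [1] ¬(F ∨ T) ∨ ¬(x0 ∧ T)
  [2] (¬F ∧ ¬T) ∨ ¬(x0 ∧ T)
  [3] (T ∧ ¬T) ∨ ¬(x0 ∧ T)
  [4] ¬T ∨ ¬(x0 ∧ T)
  [5] F ∨ ¬(x0 ∧ T)
  [6] ¬(x0 ∧ T)
  [7] ¬x0 ∨ ¬T
  [8] ¬x0 ∨ F
  [9] ¬x0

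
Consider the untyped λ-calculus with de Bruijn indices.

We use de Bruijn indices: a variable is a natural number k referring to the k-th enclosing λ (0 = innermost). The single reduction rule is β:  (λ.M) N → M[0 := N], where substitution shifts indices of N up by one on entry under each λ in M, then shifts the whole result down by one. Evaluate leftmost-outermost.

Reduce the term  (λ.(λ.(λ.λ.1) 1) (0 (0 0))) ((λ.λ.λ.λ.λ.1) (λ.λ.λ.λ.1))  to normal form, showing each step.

  start: (λ.(λ.(λ.λ.1) 1) (0 (0 0))) ((λ.λ.λ.λ.λ.1) (λ.λ.λ.λ.1))
  [1] (λ.(λ.λ.1) ((λ.λ.λ.λ.λ.1) (λ.λ.λ.λ.1))) ((λ.λ.λ.λ.λ.1) (λ.λ.λ.λ.1) ((λ.λ.λ.λ.λ.1) (λ.λ.λ.λ.1) ((λ.λ.λ.λ.λ.1) (λ.λ.λ.λ.1))))
  [2] (λ.λ.1) ((λ.λ.λ.λ.λ.1) (λ.λ.λ.λ.1))
  [3] λ.(λ.λ.λ.λ.λ.1) (λ.λ.λ.λ.1)
  [4] λ.λ.λ.λ.λ.1

Answer: normal form = λ.λ.λ.λ.λ.1  (in 4 steps)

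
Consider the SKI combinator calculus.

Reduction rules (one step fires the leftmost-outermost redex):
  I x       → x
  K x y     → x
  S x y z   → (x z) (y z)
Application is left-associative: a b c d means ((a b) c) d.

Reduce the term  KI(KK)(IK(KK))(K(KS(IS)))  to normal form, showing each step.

Answer: normal form = KK  (in 4 steps)

Derivation:
  start: KI(KK)(IK(KK))(K(KS(IS)))
  [1] I(IK(KK))(K(KS(IS)))
  [2] IK(KK)(K(KS(IS)))
  [3] K(KK)(K(KS(IS)))
  [4] KK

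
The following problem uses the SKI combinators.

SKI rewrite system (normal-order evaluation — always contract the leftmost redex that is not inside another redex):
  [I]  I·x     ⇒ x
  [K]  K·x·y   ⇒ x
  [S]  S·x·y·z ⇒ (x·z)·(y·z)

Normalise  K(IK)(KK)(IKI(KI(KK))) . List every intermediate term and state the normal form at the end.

Answer: normal form = KI  (in 4 steps)

Derivation:
  start: K(IK)(KK)(IKI(KI(KK)))
  [1] IK(IKI(KI(KK)))
  [2] K(IKI(KI(KK)))
  [3] K(KI(KI(KK)))
  [4] KI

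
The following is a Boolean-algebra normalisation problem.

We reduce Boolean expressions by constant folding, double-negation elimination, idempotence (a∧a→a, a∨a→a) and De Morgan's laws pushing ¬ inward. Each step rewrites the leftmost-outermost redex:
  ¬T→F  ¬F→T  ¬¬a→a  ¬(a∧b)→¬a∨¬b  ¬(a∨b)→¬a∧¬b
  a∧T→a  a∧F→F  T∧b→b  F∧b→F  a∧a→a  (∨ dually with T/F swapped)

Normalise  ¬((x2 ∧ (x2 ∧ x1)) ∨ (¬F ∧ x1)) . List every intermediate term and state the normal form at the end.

  start: ¬((x2 ∧ (x2 ∧ x1)) ∨ (¬F ∧ x1))
  [1] ¬(x2 ∧ (x2 ∧ x1)) ∧ ¬(¬F ∧ x1)
  [2] (¬x2 ∨ ¬(x2 ∧ x1)) ∧ ¬(¬F ∧ x1)
  [3] (¬x2 ∨ (¬x2 ∨ ¬x1)) ∧ ¬(¬F ∧ x1)
  [4] (¬x2 ∨ (¬x2 ∨ ¬x1)) ∧ (¬¬F ∨ ¬x1)
  [5] (¬x2 ∨ (¬x2 ∨ ¬x1)) ∧ (F ∨ ¬x1)
  [6] (¬x2 ∨ (¬x2 ∨ ¬x1)) ∧ ¬x1

Answer: normal form = (¬x2 ∨ (¬x2 ∨ ¬x1)) ∧ ¬x1  (in 6 steps)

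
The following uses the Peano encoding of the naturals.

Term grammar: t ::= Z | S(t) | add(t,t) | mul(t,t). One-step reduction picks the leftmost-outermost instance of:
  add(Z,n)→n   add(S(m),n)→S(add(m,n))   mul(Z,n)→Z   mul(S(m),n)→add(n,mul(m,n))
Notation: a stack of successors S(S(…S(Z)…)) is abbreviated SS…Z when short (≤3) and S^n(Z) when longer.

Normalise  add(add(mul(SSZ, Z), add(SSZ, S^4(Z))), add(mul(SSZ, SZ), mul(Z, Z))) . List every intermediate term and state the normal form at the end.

  start: add(add(mul(SSZ, Z), add(SSZ, S^4(Z))), add(mul(SSZ, SZ), mul(Z, Z)))
  [1] add(add(add(Z, mul(SZ, Z)), add(SSZ, S^4(Z))), add(mul(SSZ, SZ), mul(Z, Z)))
  [2] add(add(mul(SZ, Z), add(SSZ, S^4(Z))), add(mul(SSZ, SZ), mul(Z, Z)))
  [3] add(add(add(Z, mul(Z, Z)), add(SSZ, S^4(Z))), add(mul(SSZ, SZ), mul(Z, Z)))
  [4] add(add(mul(Z, Z), add(SSZ, S^4(Z))), add(mul(SSZ, SZ), mul(Z, Z)))
  [5] add(add(Z, add(SSZ, S^4(Z))), add(mul(SSZ, SZ), mul(Z, Z)))
  [6] add(add(SSZ, S^4(Z)), add(mul(SSZ, SZ), mul(Z, Z)))
  [7] add(S(add(SZ, S^4(Z))), add(mul(SSZ, SZ), mul(Z, Z)))
  [8] S(add(add(SZ, S^4(Z)), add(mul(SSZ, SZ), mul(Z, Z))))
  [9] S(add(S(add(Z, S^4(Z))), add(mul(SSZ, SZ), mul(Z, Z))))
  [10] S(S(add(add(Z, S^4(Z)), add(mul(SSZ, SZ), mul(Z, Z)))))
  [11] S(S(add(S^4(Z), add(mul(SSZ, SZ), mul(Z, Z)))))
  [12] S(S(S(add(SSSZ, add(mul(SSZ, SZ), mul(Z, Z))))))
  [13] S(S(S(S(add(SSZ, add(mul(SSZ, SZ), mul(Z, Z)))))))
  [14] S(S(S(S(S(add(SZ, add(mul(SSZ, SZ), mul(Z, Z))))))))
  [15] S(S(S(S(S(S(add(Z, add(mul(SSZ, SZ), mul(Z, Z)))))))))
  [16] S(S(S(S(S(S(add(mul(SSZ, SZ), mul(Z, Z))))))))
  [17] S(S(S(S(S(S(add(add(SZ, mul(SZ, SZ)), mul(Z, Z))))))))
  [18] S(S(S(S(S(S(add(S(add(Z, mul(SZ, SZ))), mul(Z, Z))))))))
  [19] S(S(S(S(S(S(S(add(add(Z, mul(SZ, SZ)), mul(Z, Z)))))))))
  [20] S(S(S(S(S(S(S(add(mul(SZ, SZ), mul(Z, Z)))))))))
  [21] S(S(S(S(S(S(S(add(add(SZ, mul(Z, SZ)), mul(Z, Z)))))))))
  [22] S(S(S(S(S(S(S(add(S(add(Z, mul(Z, SZ))), mul(Z, Z)))))))))
  [23] S(S(S(S(S(S(S(S(add(add(Z, mul(Z, SZ)), mul(Z, Z))))))))))
  [24] S(S(S(S(S(S(S(S(add(mul(Z, SZ), mul(Z, Z))))))))))
  [25] S(S(S(S(S(S(S(S(add(Z, mul(Z, Z))))))))))
  [26] S(S(S(S(S(S(S(S(mul(Z, Z)))))))))
  [27] S^8(Z)

Answer: normal form = S^8(Z)  (in 27 steps)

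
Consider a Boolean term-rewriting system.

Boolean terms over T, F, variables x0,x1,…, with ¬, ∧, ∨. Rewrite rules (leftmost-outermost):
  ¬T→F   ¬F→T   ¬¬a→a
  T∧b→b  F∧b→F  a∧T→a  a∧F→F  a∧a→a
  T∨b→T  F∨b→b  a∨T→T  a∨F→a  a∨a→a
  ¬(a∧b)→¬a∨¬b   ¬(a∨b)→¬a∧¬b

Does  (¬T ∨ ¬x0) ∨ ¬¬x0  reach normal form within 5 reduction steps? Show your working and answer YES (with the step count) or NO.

Answer: YES — reaches normal form ¬x0 ∨ x0 in 3 ≤ 5 steps

Derivation:
  start: (¬T ∨ ¬x0) ∨ ¬¬x0
  →1  (F ∨ ¬x0) ∨ ¬¬x0
  →2  ¬x0 ∨ ¬¬x0
  →3  ¬x0 ∨ x0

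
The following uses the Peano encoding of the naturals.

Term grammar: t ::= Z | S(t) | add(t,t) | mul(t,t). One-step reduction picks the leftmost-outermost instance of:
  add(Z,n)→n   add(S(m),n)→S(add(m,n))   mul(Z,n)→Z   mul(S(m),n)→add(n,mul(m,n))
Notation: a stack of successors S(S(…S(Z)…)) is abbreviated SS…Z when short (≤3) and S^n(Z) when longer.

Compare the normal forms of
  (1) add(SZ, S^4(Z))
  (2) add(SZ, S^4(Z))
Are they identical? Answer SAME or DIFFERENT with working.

Term A:
  start: add(SZ, S^4(Z))
  step 1: S(add(Z, S^4(Z)))
  step 2: S^5(Z)

Term B:
  start: add(SZ, S^4(Z))
  step 1: S(add(Z, S^4(Z)))
  step 2: S^5(Z)

Answer: SAME — A ⇓ S^5(Z), B ⇓ S^5(Z)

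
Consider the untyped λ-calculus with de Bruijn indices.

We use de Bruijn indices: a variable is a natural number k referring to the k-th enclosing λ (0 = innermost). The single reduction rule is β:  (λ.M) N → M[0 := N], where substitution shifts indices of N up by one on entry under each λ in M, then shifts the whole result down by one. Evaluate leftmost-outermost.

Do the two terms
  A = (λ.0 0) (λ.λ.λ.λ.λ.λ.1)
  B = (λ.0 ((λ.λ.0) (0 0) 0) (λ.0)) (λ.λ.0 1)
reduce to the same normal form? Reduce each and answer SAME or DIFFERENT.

Answer: DIFFERENT — A ⇓ λ.λ.λ.λ.λ.1, B ⇓ λ.λ.0 1

Derivation:
Term A:
  start: (λ.0 0) (λ.λ.λ.λ.λ.λ.1)
  →1  (λ.λ.λ.λ.λ.λ.1) (λ.λ.λ.λ.λ.λ.1)
  →2  λ.λ.λ.λ.λ.1

Term B:
  start: (λ.0 ((λ.λ.0) (0 0) 0) (λ.0)) (λ.λ.0 1)
  →1  (λ.λ.0 1) ((λ.λ.0) ((λ.λ.0 1) (λ.λ.0 1)) (λ.λ.0 1)) (λ.0)
  →2  (λ.0 ((λ.λ.0) ((λ.λ.0 1) (λ.λ.0 1)) (λ.λ.0 1))) (λ.0)
  →3  (λ.0) ((λ.λ.0) ((λ.λ.0 1) (λ.λ.0 1)) (λ.λ.0 1))
  →4  (λ.λ.0) ((λ.λ.0 1) (λ.λ.0 1)) (λ.λ.0 1)
  →5  (λ.0) (λ.λ.0 1)
  →6  λ.λ.0 1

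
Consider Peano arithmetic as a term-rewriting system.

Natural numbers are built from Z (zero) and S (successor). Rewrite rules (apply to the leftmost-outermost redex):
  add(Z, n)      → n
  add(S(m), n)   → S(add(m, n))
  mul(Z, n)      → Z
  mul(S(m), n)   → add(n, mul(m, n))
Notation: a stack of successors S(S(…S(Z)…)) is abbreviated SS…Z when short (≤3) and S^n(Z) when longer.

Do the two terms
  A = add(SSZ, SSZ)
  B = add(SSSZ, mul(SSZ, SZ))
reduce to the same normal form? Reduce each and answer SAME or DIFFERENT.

Answer: DIFFERENT — A ⇓ S^4(Z), B ⇓ S^5(Z)

Reduction:
Term A:
  start: add(SSZ, SSZ)
  step 1: S(add(SZ, SSZ))
  step 2: S(S(add(Z, SSZ)))
  step 3: S^4(Z)

Term B:
  start: add(SSSZ, mul(SSZ, SZ))
  step 1: S(add(SSZ, mul(SSZ, SZ)))
  step 2: S(S(add(SZ, mul(SSZ, SZ))))
  step 3: S(S(S(add(Z, mul(SSZ, SZ)))))
  step 4: S(S(S(mul(SSZ, SZ))))
  step 5: S(S(S(add(SZ, mul(SZ, SZ)))))
  step 6: S(S(S(S(add(Z, mul(SZ, SZ))))))
  step 7: S(S(S(S(mul(SZ, SZ)))))
  step 8: S(S(S(S(add(SZ, mul(Z, SZ))))))
  step 9: S(S(S(S(S(add(Z, mul(Z, SZ)))))))
  step 10: S(S(S(S(S(mul(Z, SZ))))))
  step 11: S^5(Z)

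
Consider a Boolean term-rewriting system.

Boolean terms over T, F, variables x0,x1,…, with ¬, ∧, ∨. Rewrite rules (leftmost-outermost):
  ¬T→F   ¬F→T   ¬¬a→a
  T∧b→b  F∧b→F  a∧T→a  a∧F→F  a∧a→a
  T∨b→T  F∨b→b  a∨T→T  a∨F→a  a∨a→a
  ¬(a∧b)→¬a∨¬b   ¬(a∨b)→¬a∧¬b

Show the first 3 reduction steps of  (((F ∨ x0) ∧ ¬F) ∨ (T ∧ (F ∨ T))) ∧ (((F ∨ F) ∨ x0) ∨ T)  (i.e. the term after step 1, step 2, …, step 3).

Answer: after 3 steps: (x0 ∨ (T ∧ (F ∨ T))) ∧ (((F ∨ F) ∨ x0) ∨ T)

Derivation:
  start: (((F ∨ x0) ∧ ¬F) ∨ (T ∧ (F ∨ T))) ∧ (((F ∨ F) ∨ x0) ∨ T)
  step 1: ((x0 ∧ ¬F) ∨ (T ∧ (F ∨ T))) ∧ (((F ∨ F) ∨ x0) ∨ T)
  step 2: ((x0 ∧ T) ∨ (T ∧ (F ∨ T))) ∧ (((F ∨ F) ∨ x0) ∨ T)
  step 3: (x0 ∨ (T ∧ (F ∨ T))) ∧ (((F ∨ F) ∨ x0) ∨ T)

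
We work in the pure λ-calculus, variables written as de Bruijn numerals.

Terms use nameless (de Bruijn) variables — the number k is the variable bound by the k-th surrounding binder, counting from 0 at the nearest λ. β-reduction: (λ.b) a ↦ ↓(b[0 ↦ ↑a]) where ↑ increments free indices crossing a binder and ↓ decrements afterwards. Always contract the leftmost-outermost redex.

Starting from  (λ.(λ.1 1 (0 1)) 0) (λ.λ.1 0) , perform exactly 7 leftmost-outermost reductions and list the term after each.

Answer: after 7 steps: λ.(λ.λ.1 0) 0

Working:
  start: (λ.(λ.1 1 (0 1)) 0) (λ.λ.1 0)
  step 1: (λ.(λ.λ.1 0) (λ.λ.1 0) (0 (λ.λ.1 0))) (λ.λ.1 0)
  step 2: (λ.λ.1 0) (λ.λ.1 0) ((λ.λ.1 0) (λ.λ.1 0))
  step 3: (λ.(λ.λ.1 0) 0) ((λ.λ.1 0) (λ.λ.1 0))
  step 4: (λ.λ.1 0) ((λ.λ.1 0) (λ.λ.1 0))
  step 5: λ.(λ.λ.1 0) (λ.λ.1 0) 0
  step 6: λ.(λ.(λ.λ.1 0) 0) 0
  step 7: λ.(λ.λ.1 0) 0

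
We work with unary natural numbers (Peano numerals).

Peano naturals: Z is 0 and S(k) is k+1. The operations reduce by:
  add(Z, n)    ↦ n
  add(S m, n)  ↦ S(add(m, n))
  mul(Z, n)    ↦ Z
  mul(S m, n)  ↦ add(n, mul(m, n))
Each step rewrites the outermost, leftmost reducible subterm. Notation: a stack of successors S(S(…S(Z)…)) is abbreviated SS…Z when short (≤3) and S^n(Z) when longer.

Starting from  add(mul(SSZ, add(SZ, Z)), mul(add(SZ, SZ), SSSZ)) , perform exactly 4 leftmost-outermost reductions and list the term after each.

  start: add(mul(SSZ, add(SZ, Z)), mul(add(SZ, SZ), SSSZ))
  step 1: add(add(add(SZ, Z), mul(SZ, add(SZ, Z))), mul(add(SZ, SZ), SSSZ))
  step 2: add(add(S(add(Z, Z)), mul(SZ, add(SZ, Z))), mul(add(SZ, SZ), SSSZ))
  step 3: add(S(add(add(Z, Z), mul(SZ, add(SZ, Z)))), mul(add(SZ, SZ), SSSZ))
  step 4: S(add(add(add(Z, Z), mul(SZ, add(SZ, Z))), mul(add(SZ, SZ), SSSZ)))

Answer: after 4 steps: S(add(add(add(Z, Z), mul(SZ, add(SZ, Z))), mul(add(SZ, SZ), SSSZ)))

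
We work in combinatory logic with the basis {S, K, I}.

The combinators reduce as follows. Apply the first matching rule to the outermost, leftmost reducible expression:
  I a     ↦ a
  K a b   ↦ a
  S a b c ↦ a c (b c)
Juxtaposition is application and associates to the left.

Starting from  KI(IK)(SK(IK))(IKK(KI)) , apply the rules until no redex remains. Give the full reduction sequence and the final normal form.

  start: KI(IK)(SK(IK))(IKK(KI))
  →1  I(SK(IK))(IKK(KI))
  →2  SK(IK)(IKK(KI))
  →3  K(IKK(KI))(IK(IKK(KI)))
  →4  IKK(KI)
  →5  KK(KI)
  →6  K

Answer: normal form = K  (in 6 steps)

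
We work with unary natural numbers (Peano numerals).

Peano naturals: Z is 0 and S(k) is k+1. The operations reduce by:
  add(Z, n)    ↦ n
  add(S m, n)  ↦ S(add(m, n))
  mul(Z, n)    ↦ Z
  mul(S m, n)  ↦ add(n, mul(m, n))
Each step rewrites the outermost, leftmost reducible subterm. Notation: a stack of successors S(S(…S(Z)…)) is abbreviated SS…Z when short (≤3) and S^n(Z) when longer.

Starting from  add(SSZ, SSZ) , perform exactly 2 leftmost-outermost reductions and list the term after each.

  start: add(SSZ, SSZ)
  [1] S(add(SZ, SSZ))
  [2] S(S(add(Z, SSZ)))

Answer: after 2 steps: S(S(add(Z, SSZ)))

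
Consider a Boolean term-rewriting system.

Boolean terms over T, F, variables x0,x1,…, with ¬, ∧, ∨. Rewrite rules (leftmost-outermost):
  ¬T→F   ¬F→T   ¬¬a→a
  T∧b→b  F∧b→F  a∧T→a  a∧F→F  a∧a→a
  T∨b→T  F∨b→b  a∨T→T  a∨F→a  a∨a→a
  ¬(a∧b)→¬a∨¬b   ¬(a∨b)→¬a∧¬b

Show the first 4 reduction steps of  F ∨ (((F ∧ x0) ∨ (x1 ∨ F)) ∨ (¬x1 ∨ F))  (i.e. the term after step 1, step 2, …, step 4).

  start: F ∨ (((F ∧ x0) ∨ (x1 ∨ F)) ∨ (¬x1 ∨ F))
  [1] ((F ∧ x0) ∨ (x1 ∨ F)) ∨ (¬x1 ∨ F)
  [2] (F ∨ (x1 ∨ F)) ∨ (¬x1 ∨ F)
  [3] (x1 ∨ F) ∨ (¬x1 ∨ F)
  [4] x1 ∨ (¬x1 ∨ F)

Answer: after 4 steps: x1 ∨ (¬x1 ∨ F)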